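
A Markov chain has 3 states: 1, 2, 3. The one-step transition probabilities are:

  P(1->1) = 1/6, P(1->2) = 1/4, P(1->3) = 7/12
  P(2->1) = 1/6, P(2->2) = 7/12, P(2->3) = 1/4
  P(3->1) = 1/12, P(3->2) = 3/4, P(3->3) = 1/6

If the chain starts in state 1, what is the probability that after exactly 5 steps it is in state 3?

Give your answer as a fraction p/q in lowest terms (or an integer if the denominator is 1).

Computing P^5 by repeated multiplication:
P^1 =
  1: [1/6, 1/4, 7/12]
  2: [1/6, 7/12, 1/4]
  3: [1/12, 3/4, 1/6]
P^2 =
  1: [17/144, 5/8, 37/144]
  2: [7/48, 41/72, 41/144]
  3: [11/72, 7/12, 19/72]
P^3 =
  1: [251/1728, 169/288, 463/1728]
  2: [247/1728, 503/864, 475/1728]
  3: [125/864, 83/144, 241/864]
P^4 =
  1: [2993/20736, 2003/3456, 5725/20736]
  2: [2981/20736, 6029/10368, 211/768]
  3: [1487/10368, 335/576, 2851/10368]
P^5 =
  1: [35747/248832, 8035/13824, 68455/248832]
  2: [1325/9216, 72311/124416, 68435/248832]
  3: [17885/124416, 12055/20736, 34201/124416]

(P^5)[1 -> 3] = 68455/248832

Answer: 68455/248832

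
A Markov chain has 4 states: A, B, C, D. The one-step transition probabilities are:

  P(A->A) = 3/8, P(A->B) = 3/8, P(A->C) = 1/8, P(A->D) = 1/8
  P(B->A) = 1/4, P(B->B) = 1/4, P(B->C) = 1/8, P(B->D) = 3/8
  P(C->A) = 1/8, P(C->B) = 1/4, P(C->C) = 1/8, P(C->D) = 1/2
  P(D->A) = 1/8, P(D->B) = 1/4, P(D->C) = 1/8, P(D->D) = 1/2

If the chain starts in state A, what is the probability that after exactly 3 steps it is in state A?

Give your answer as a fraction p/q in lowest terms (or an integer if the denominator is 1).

Answer: 117/512

Derivation:
Computing P^3 by repeated multiplication:
P^1 =
  A: [3/8, 3/8, 1/8, 1/8]
  B: [1/4, 1/4, 1/8, 3/8]
  C: [1/8, 1/4, 1/8, 1/2]
  D: [1/8, 1/4, 1/8, 1/2]
P^2 =
  A: [17/64, 19/64, 1/8, 5/16]
  B: [7/32, 9/32, 1/8, 3/8]
  C: [3/16, 17/64, 1/8, 27/64]
  D: [3/16, 17/64, 1/8, 27/64]
P^3 =
  A: [117/512, 145/512, 1/8, 93/256]
  B: [55/256, 71/256, 1/8, 49/128]
  C: [105/512, 35/128, 1/8, 203/512]
  D: [105/512, 35/128, 1/8, 203/512]

(P^3)[A -> A] = 117/512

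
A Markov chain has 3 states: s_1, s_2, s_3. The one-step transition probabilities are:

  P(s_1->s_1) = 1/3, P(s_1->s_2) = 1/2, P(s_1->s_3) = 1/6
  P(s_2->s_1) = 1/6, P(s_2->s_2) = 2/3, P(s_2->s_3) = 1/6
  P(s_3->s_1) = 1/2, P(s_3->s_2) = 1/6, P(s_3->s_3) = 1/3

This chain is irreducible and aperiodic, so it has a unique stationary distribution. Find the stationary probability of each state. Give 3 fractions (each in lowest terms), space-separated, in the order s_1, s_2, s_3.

The stationary distribution satisfies pi = pi * P, i.e.:
  pi_s_1 = 1/3*pi_s_1 + 1/6*pi_s_2 + 1/2*pi_s_3
  pi_s_2 = 1/2*pi_s_1 + 2/3*pi_s_2 + 1/6*pi_s_3
  pi_s_3 = 1/6*pi_s_1 + 1/6*pi_s_2 + 1/3*pi_s_3
with normalization: pi_s_1 + pi_s_2 + pi_s_3 = 1.

Using the first 2 balance equations plus normalization, the linear system A*pi = b is:
  [-2/3, 1/6, 1/2] . pi = 0
  [1/2, -1/3, 1/6] . pi = 0
  [1, 1, 1] . pi = 1

Solving yields:
  pi_s_1 = 7/25
  pi_s_2 = 13/25
  pi_s_3 = 1/5

Verification (pi * P):
  7/25*1/3 + 13/25*1/6 + 1/5*1/2 = 7/25 = pi_s_1  (ok)
  7/25*1/2 + 13/25*2/3 + 1/5*1/6 = 13/25 = pi_s_2  (ok)
  7/25*1/6 + 13/25*1/6 + 1/5*1/3 = 1/5 = pi_s_3  (ok)

Answer: 7/25 13/25 1/5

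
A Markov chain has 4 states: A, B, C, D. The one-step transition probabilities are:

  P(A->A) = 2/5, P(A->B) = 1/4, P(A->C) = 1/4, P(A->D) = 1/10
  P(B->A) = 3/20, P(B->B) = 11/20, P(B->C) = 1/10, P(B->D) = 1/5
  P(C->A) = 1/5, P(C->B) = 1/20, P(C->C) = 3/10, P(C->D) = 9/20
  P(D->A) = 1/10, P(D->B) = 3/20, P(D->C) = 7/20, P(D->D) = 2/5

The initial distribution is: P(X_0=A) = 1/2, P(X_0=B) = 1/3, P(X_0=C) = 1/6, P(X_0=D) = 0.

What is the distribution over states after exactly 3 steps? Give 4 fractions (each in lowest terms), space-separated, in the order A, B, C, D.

Propagating the distribution step by step (d_{t+1} = d_t * P):
d_0 = (A=1/2, B=1/3, C=1/6, D=0)
  d_1[A] = 1/2*2/5 + 1/3*3/20 + 1/6*1/5 + 0*1/10 = 17/60
  d_1[B] = 1/2*1/4 + 1/3*11/20 + 1/6*1/20 + 0*3/20 = 19/60
  d_1[C] = 1/2*1/4 + 1/3*1/10 + 1/6*3/10 + 0*7/20 = 5/24
  d_1[D] = 1/2*1/10 + 1/3*1/5 + 1/6*9/20 + 0*2/5 = 23/120
d_1 = (A=17/60, B=19/60, C=5/24, D=23/120)
  d_2[A] = 17/60*2/5 + 19/60*3/20 + 5/24*1/5 + 23/120*1/10 = 133/600
  d_2[B] = 17/60*1/4 + 19/60*11/20 + 5/24*1/20 + 23/120*3/20 = 341/1200
  d_2[C] = 17/60*1/4 + 19/60*1/10 + 5/24*3/10 + 23/120*7/20 = 557/2400
  d_2[D] = 17/60*1/10 + 19/60*1/5 + 5/24*9/20 + 23/120*2/5 = 629/2400
d_2 = (A=133/600, B=341/1200, C=557/2400, D=629/2400)
  d_3[A] = 133/600*2/5 + 341/1200*3/20 + 557/2400*1/5 + 629/2400*1/10 = 2447/12000
  d_3[B] = 133/600*1/4 + 341/1200*11/20 + 557/2400*1/20 + 629/2400*3/20 = 2101/8000
  d_3[C] = 133/600*1/4 + 341/1200*1/10 + 557/2400*3/10 + 629/2400*7/20 = 3923/16000
  d_3[D] = 133/600*1/10 + 341/1200*1/5 + 557/2400*9/20 + 629/2400*2/5 = 13837/48000
d_3 = (A=2447/12000, B=2101/8000, C=3923/16000, D=13837/48000)

Answer: 2447/12000 2101/8000 3923/16000 13837/48000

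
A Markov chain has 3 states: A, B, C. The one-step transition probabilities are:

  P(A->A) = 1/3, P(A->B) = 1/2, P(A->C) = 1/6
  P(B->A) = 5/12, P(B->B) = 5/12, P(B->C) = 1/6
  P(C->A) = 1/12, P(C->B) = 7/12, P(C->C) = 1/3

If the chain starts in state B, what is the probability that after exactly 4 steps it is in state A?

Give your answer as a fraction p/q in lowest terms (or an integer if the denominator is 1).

Computing P^4 by repeated multiplication:
P^1 =
  A: [1/3, 1/2, 1/6]
  B: [5/12, 5/12, 1/6]
  C: [1/12, 7/12, 1/3]
P^2 =
  A: [1/3, 17/36, 7/36]
  B: [47/144, 23/48, 7/36]
  C: [43/144, 23/48, 2/9]
P^3 =
  A: [35/108, 103/216, 43/216]
  B: [187/576, 823/1728, 43/216]
  C: [61/192, 827/1728, 11/54]
P^4 =
  A: [419/1296, 103/216, 259/1296]
  B: [6703/20736, 9889/20736, 259/1296]
  C: [6683/20736, 9893/20736, 65/324]

(P^4)[B -> A] = 6703/20736

Answer: 6703/20736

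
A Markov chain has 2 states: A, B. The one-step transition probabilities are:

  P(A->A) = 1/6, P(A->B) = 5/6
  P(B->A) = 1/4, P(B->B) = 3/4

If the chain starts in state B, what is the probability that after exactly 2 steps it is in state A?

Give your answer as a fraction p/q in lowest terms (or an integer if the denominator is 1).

Answer: 11/48

Derivation:
Computing P^2 by repeated multiplication:
P^1 =
  A: [1/6, 5/6]
  B: [1/4, 3/4]
P^2 =
  A: [17/72, 55/72]
  B: [11/48, 37/48]

(P^2)[B -> A] = 11/48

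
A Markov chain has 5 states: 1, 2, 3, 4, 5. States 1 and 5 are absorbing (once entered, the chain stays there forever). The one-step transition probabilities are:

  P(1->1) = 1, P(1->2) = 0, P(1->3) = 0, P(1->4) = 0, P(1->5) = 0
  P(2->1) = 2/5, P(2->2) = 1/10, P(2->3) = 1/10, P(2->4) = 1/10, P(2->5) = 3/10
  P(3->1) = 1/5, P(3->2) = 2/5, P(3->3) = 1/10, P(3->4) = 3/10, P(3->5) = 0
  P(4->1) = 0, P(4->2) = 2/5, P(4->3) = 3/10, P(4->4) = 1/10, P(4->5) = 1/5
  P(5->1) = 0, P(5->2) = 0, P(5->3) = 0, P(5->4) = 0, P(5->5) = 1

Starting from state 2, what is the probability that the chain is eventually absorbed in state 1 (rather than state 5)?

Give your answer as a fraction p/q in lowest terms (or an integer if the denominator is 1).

Answer: 13/23

Derivation:
Let a_i = P(absorbed in 1 | start in state i).
Boundary conditions: a_1 = 1, a_5 = 0.
For each transient state i, a_i = sum_j P(i->j) * a_j:
  a_2 = 2/5*a_1 + 1/10*a_2 + 1/10*a_3 + 1/10*a_4 + 3/10*a_5
  a_3 = 1/5*a_1 + 2/5*a_2 + 1/10*a_3 + 3/10*a_4 + 0*a_5
  a_4 = 0*a_1 + 2/5*a_2 + 3/10*a_3 + 1/10*a_4 + 1/5*a_5

Substituting a_1 = 1 and a_5 = 0, rearrange to (I - Q) a = r where r[i] = P(i -> 1):
  [9/10, -1/10, -1/10] . (a_2, a_3, a_4) = 2/5
  [-2/5, 9/10, -3/10] . (a_2, a_3, a_4) = 1/5
  [-2/5, -3/10, 9/10] . (a_2, a_3, a_4) = 0

Solving yields:
  a_2 = 13/23
  a_3 = 173/276
  a_4 = 127/276

Starting state is 2, so the absorption probability is a_2 = 13/23.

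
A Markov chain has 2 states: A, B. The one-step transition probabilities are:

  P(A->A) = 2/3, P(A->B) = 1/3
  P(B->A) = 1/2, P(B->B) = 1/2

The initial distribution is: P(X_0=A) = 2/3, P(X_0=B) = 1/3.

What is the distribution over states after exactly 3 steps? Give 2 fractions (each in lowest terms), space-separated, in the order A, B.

Propagating the distribution step by step (d_{t+1} = d_t * P):
d_0 = (A=2/3, B=1/3)
  d_1[A] = 2/3*2/3 + 1/3*1/2 = 11/18
  d_1[B] = 2/3*1/3 + 1/3*1/2 = 7/18
d_1 = (A=11/18, B=7/18)
  d_2[A] = 11/18*2/3 + 7/18*1/2 = 65/108
  d_2[B] = 11/18*1/3 + 7/18*1/2 = 43/108
d_2 = (A=65/108, B=43/108)
  d_3[A] = 65/108*2/3 + 43/108*1/2 = 389/648
  d_3[B] = 65/108*1/3 + 43/108*1/2 = 259/648
d_3 = (A=389/648, B=259/648)

Answer: 389/648 259/648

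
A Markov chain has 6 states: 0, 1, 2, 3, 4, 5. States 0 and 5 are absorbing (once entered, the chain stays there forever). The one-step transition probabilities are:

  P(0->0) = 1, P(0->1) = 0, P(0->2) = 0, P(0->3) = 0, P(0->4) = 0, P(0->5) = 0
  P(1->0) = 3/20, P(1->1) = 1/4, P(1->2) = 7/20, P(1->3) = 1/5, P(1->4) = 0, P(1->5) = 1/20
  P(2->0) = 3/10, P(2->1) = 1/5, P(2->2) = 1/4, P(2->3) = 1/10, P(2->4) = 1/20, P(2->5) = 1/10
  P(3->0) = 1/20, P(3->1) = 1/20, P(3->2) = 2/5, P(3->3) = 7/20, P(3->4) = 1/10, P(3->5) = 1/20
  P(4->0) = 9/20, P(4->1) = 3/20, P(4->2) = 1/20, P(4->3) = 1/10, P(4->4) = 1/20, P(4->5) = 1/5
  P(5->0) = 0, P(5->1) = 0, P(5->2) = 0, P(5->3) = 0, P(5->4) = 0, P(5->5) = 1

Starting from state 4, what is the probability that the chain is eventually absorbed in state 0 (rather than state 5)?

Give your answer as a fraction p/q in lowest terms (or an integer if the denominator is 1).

Answer: 26672/38123

Derivation:
Let a_i = P(absorbed in 0 | start in state i).
Boundary conditions: a_0 = 1, a_5 = 0.
For each transient state i, a_i = sum_j P(i->j) * a_j:
  a_1 = 3/20*a_0 + 1/4*a_1 + 7/20*a_2 + 1/5*a_3 + 0*a_4 + 1/20*a_5
  a_2 = 3/10*a_0 + 1/5*a_1 + 1/4*a_2 + 1/10*a_3 + 1/20*a_4 + 1/10*a_5
  a_3 = 1/20*a_0 + 1/20*a_1 + 2/5*a_2 + 7/20*a_3 + 1/10*a_4 + 1/20*a_5
  a_4 = 9/20*a_0 + 3/20*a_1 + 1/20*a_2 + 1/10*a_3 + 1/20*a_4 + 1/5*a_5

Substituting a_0 = 1 and a_5 = 0, rearrange to (I - Q) a = r where r[i] = P(i -> 0):
  [3/4, -7/20, -1/5, 0] . (a_1, a_2, a_3, a_4) = 3/20
  [-1/5, 3/4, -1/10, -1/20] . (a_1, a_2, a_3, a_4) = 3/10
  [-1/20, -2/5, 13/20, -1/10] . (a_1, a_2, a_3, a_4) = 1/20
  [-3/20, -1/20, -1/10, 19/20] . (a_1, a_2, a_3, a_4) = 9/20

Solving yields:
  a_1 = 27681/38123
  a_2 = 27922/38123
  a_3 = 26348/38123
  a_4 = 26672/38123

Starting state is 4, so the absorption probability is a_4 = 26672/38123.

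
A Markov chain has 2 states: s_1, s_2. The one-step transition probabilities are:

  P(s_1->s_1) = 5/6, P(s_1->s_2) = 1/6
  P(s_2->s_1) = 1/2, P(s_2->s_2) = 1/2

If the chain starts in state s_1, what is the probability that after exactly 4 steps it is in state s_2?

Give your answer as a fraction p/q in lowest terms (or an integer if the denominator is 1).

Computing P^4 by repeated multiplication:
P^1 =
  s_1: [5/6, 1/6]
  s_2: [1/2, 1/2]
P^2 =
  s_1: [7/9, 2/9]
  s_2: [2/3, 1/3]
P^3 =
  s_1: [41/54, 13/54]
  s_2: [13/18, 5/18]
P^4 =
  s_1: [61/81, 20/81]
  s_2: [20/27, 7/27]

(P^4)[s_1 -> s_2] = 20/81

Answer: 20/81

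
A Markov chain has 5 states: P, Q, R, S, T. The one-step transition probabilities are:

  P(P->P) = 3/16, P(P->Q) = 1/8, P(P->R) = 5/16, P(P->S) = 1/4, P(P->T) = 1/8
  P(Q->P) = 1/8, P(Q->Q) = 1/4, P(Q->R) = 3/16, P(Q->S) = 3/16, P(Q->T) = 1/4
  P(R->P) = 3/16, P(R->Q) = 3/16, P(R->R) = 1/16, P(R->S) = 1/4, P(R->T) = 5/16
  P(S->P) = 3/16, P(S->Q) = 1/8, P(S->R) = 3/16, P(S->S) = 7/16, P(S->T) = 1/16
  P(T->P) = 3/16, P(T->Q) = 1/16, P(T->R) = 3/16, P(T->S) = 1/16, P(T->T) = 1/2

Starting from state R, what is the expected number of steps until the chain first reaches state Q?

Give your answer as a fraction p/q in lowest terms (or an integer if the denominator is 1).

Let h_i = expected steps to first reach Q from state i.
Boundary: h_Q = 0.
First-step equations for the other states:
  h_P = 1 + 3/16*h_P + 1/8*h_Q + 5/16*h_R + 1/4*h_S + 1/8*h_T
  h_R = 1 + 3/16*h_P + 3/16*h_Q + 1/16*h_R + 1/4*h_S + 5/16*h_T
  h_S = 1 + 3/16*h_P + 1/8*h_Q + 3/16*h_R + 7/16*h_S + 1/16*h_T
  h_T = 1 + 3/16*h_P + 1/16*h_Q + 3/16*h_R + 1/16*h_S + 1/2*h_T

Substituting h_Q = 0 and rearranging gives the linear system (I - Q) h = 1:
  [13/16, -5/16, -1/4, -1/8] . (h_P, h_R, h_S, h_T) = 1
  [-3/16, 15/16, -1/4, -5/16] . (h_P, h_R, h_S, h_T) = 1
  [-3/16, -3/16, 9/16, -1/16] . (h_P, h_R, h_S, h_T) = 1
  [-3/16, -3/16, -1/16, 1/2] . (h_P, h_R, h_S, h_T) = 1

Solving yields:
  h_P = 5200/639
  h_R = 5024/639
  h_S = 576/71
  h_T = 640/71

Starting state is R, so the expected hitting time is h_R = 5024/639.

Answer: 5024/639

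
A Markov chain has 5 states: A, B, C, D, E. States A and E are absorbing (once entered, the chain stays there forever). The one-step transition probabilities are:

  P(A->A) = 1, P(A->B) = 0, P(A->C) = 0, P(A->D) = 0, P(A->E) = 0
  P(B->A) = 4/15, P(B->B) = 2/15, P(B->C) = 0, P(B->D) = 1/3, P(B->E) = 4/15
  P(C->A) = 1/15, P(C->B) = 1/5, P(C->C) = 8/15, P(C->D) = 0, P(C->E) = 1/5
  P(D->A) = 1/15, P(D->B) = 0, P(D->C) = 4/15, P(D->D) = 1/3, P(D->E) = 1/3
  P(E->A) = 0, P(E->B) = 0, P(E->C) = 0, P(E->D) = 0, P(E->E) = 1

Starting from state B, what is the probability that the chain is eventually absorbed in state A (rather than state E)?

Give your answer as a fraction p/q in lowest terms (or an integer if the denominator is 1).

Let a_i = P(absorbed in A | start in state i).
Boundary conditions: a_A = 1, a_E = 0.
For each transient state i, a_i = sum_j P(i->j) * a_j:
  a_B = 4/15*a_A + 2/15*a_B + 0*a_C + 1/3*a_D + 4/15*a_E
  a_C = 1/15*a_A + 1/5*a_B + 8/15*a_C + 0*a_D + 1/5*a_E
  a_D = 1/15*a_A + 0*a_B + 4/15*a_C + 1/3*a_D + 1/3*a_E

Substituting a_A = 1 and a_E = 0, rearrange to (I - Q) a = r where r[i] = P(i -> A):
  [13/15, 0, -1/3] . (a_B, a_C, a_D) = 4/15
  [-1/5, 7/15, 0] . (a_B, a_C, a_D) = 1/15
  [0, -4/15, 2/3] . (a_B, a_C, a_D) = 1/15

Solving yields:
  a_B = 67/170
  a_C = 53/170
  a_D = 191/850

Starting state is B, so the absorption probability is a_B = 67/170.

Answer: 67/170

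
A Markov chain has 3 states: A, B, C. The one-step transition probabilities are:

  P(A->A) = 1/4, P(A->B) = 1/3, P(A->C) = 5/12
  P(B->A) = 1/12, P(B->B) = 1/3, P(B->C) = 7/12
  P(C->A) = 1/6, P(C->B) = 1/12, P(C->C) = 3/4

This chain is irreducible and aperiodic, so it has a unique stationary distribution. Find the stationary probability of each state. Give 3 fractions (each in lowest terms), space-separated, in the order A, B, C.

Answer: 1/6 1/6 2/3

Derivation:
The stationary distribution satisfies pi = pi * P, i.e.:
  pi_A = 1/4*pi_A + 1/12*pi_B + 1/6*pi_C
  pi_B = 1/3*pi_A + 1/3*pi_B + 1/12*pi_C
  pi_C = 5/12*pi_A + 7/12*pi_B + 3/4*pi_C
with normalization: pi_A + pi_B + pi_C = 1.

Using the first 2 balance equations plus normalization, the linear system A*pi = b is:
  [-3/4, 1/12, 1/6] . pi = 0
  [1/3, -2/3, 1/12] . pi = 0
  [1, 1, 1] . pi = 1

Solving yields:
  pi_A = 1/6
  pi_B = 1/6
  pi_C = 2/3

Verification (pi * P):
  1/6*1/4 + 1/6*1/12 + 2/3*1/6 = 1/6 = pi_A  (ok)
  1/6*1/3 + 1/6*1/3 + 2/3*1/12 = 1/6 = pi_B  (ok)
  1/6*5/12 + 1/6*7/12 + 2/3*3/4 = 2/3 = pi_C  (ok)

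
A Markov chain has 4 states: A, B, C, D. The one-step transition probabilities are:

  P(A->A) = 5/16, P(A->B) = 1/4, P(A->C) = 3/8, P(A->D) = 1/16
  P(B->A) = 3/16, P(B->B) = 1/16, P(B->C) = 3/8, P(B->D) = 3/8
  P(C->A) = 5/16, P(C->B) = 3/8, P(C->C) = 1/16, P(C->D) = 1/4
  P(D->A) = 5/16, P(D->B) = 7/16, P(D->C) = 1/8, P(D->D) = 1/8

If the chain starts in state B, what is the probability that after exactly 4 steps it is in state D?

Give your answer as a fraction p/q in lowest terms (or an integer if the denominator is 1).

Computing P^4 by repeated multiplication:
P^1 =
  A: [5/16, 1/4, 3/8, 1/16]
  B: [3/16, 1/16, 3/8, 3/8]
  C: [5/16, 3/8, 1/16, 1/4]
  D: [5/16, 7/16, 1/8, 1/8]
P^2 =
  A: [9/32, 67/256, 31/128, 55/256]
  B: [39/128, 91/256, 21/128, 45/256]
  C: [17/64, 15/64, 75/256, 53/256]
  D: [33/128, 53/256, 39/128, 59/256]
P^3 =
  A: [573/2048, 139/512, 503/2048, 13/64]
  B: [549/2048, 485/2048, 573/2048, 441/2048]
  C: [145/512, 1153/4096, 949/4096, 417/2048]
  D: [587/2048, 599/2048, 455/2048, 407/2048]
P^4 =
  A: [1141/4096, 4389/16384, 8109/32768, 6753/32768]
  B: [4635/16384, 4603/16384, 7659/32768, 6633/32768]
  C: [9087/32768, 17325/65536, 16495/65536, 6771/32768]
  D: [4521/16384, 4263/16384, 8385/32768, 6815/32768]

(P^4)[B -> D] = 6633/32768

Answer: 6633/32768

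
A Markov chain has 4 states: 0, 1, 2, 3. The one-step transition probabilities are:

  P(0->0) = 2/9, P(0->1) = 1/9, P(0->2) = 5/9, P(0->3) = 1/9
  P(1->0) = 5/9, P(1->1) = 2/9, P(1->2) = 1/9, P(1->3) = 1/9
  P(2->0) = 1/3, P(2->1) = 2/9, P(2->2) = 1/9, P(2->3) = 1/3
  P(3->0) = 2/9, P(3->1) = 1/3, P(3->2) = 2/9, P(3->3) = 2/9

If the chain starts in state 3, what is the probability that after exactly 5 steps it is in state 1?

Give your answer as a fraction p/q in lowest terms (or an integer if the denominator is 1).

Computing P^5 by repeated multiplication:
P^1 =
  0: [2/9, 1/9, 5/9, 1/9]
  1: [5/9, 2/9, 1/9, 1/9]
  2: [1/3, 2/9, 1/9, 1/3]
  3: [2/9, 1/3, 2/9, 2/9]
P^2 =
  0: [26/81, 17/81, 2/9, 20/81]
  1: [25/81, 14/81, 10/27, 4/27]
  2: [25/81, 2/9, 8/27, 14/81]
  3: [29/81, 2/9, 19/81, 5/27]
P^3 =
  0: [77/243, 52/243, 205/729, 137/729]
  1: [26/81, 149/729, 193/729, 17/81]
  2: [80/243, 151/729, 65/243, 143/729]
  3: [235/729, 148/729, 212/729, 134/729]
P^4 =
  0: [2131/6561, 1364/6561, 1790/6561, 1276/6561]
  1: [2098/6561, 17/81, 202/729, 1268/6561]
  2: [26/81, 1361/6561, 1832/6561, 1262/6561]
  3: [2114/6561, 1357/6561, 601/2187, 143/729]
P^5 =
  0: [19004/59049, 1363/6561, 16361/59049, 11417/59049]
  1: [2119/6561, 12292/59049, 5407/19683, 11465/59049]
  2: [19037/59049, 12278/59049, 16247/59049, 3829/19683]
  3: [6332/19683, 12295/59049, 16304/59049, 3818/19683]

(P^5)[3 -> 1] = 12295/59049

Answer: 12295/59049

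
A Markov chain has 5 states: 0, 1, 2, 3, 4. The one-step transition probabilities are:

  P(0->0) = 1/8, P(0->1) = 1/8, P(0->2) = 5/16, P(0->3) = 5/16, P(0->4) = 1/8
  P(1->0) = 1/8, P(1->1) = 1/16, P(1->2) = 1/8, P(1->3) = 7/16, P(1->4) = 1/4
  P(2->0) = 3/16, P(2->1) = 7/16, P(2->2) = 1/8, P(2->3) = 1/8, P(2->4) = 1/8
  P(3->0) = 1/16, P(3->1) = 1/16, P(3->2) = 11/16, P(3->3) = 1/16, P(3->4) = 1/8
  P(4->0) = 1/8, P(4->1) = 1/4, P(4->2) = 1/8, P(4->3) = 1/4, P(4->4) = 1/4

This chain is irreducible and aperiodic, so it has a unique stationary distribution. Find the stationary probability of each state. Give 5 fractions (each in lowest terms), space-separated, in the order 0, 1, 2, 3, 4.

Answer: 896/6985 1434/6985 13364/48895 982/4445 8419/48895

Derivation:
The stationary distribution satisfies pi = pi * P, i.e.:
  pi_0 = 1/8*pi_0 + 1/8*pi_1 + 3/16*pi_2 + 1/16*pi_3 + 1/8*pi_4
  pi_1 = 1/8*pi_0 + 1/16*pi_1 + 7/16*pi_2 + 1/16*pi_3 + 1/4*pi_4
  pi_2 = 5/16*pi_0 + 1/8*pi_1 + 1/8*pi_2 + 11/16*pi_3 + 1/8*pi_4
  pi_3 = 5/16*pi_0 + 7/16*pi_1 + 1/8*pi_2 + 1/16*pi_3 + 1/4*pi_4
  pi_4 = 1/8*pi_0 + 1/4*pi_1 + 1/8*pi_2 + 1/8*pi_3 + 1/4*pi_4
with normalization: pi_0 + pi_1 + pi_2 + pi_3 + pi_4 = 1.

Using the first 4 balance equations plus normalization, the linear system A*pi = b is:
  [-7/8, 1/8, 3/16, 1/16, 1/8] . pi = 0
  [1/8, -15/16, 7/16, 1/16, 1/4] . pi = 0
  [5/16, 1/8, -7/8, 11/16, 1/8] . pi = 0
  [5/16, 7/16, 1/8, -15/16, 1/4] . pi = 0
  [1, 1, 1, 1, 1] . pi = 1

Solving yields:
  pi_0 = 896/6985
  pi_1 = 1434/6985
  pi_2 = 13364/48895
  pi_3 = 982/4445
  pi_4 = 8419/48895

Verification (pi * P):
  896/6985*1/8 + 1434/6985*1/8 + 13364/48895*3/16 + 982/4445*1/16 + 8419/48895*1/8 = 896/6985 = pi_0  (ok)
  896/6985*1/8 + 1434/6985*1/16 + 13364/48895*7/16 + 982/4445*1/16 + 8419/48895*1/4 = 1434/6985 = pi_1  (ok)
  896/6985*5/16 + 1434/6985*1/8 + 13364/48895*1/8 + 982/4445*11/16 + 8419/48895*1/8 = 13364/48895 = pi_2  (ok)
  896/6985*5/16 + 1434/6985*7/16 + 13364/48895*1/8 + 982/4445*1/16 + 8419/48895*1/4 = 982/4445 = pi_3  (ok)
  896/6985*1/8 + 1434/6985*1/4 + 13364/48895*1/8 + 982/4445*1/8 + 8419/48895*1/4 = 8419/48895 = pi_4  (ok)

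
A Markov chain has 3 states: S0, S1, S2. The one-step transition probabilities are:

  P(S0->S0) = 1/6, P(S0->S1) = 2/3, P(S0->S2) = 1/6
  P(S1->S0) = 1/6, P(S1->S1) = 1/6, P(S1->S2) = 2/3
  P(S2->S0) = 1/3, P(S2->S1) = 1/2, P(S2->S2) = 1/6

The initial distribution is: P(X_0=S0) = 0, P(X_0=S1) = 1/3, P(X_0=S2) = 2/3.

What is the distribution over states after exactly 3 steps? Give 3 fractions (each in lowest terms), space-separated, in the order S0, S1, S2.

Answer: 49/216 43/108 3/8

Derivation:
Propagating the distribution step by step (d_{t+1} = d_t * P):
d_0 = (S0=0, S1=1/3, S2=2/3)
  d_1[S0] = 0*1/6 + 1/3*1/6 + 2/3*1/3 = 5/18
  d_1[S1] = 0*2/3 + 1/3*1/6 + 2/3*1/2 = 7/18
  d_1[S2] = 0*1/6 + 1/3*2/3 + 2/3*1/6 = 1/3
d_1 = (S0=5/18, S1=7/18, S2=1/3)
  d_2[S0] = 5/18*1/6 + 7/18*1/6 + 1/3*1/3 = 2/9
  d_2[S1] = 5/18*2/3 + 7/18*1/6 + 1/3*1/2 = 5/12
  d_2[S2] = 5/18*1/6 + 7/18*2/3 + 1/3*1/6 = 13/36
d_2 = (S0=2/9, S1=5/12, S2=13/36)
  d_3[S0] = 2/9*1/6 + 5/12*1/6 + 13/36*1/3 = 49/216
  d_3[S1] = 2/9*2/3 + 5/12*1/6 + 13/36*1/2 = 43/108
  d_3[S2] = 2/9*1/6 + 5/12*2/3 + 13/36*1/6 = 3/8
d_3 = (S0=49/216, S1=43/108, S2=3/8)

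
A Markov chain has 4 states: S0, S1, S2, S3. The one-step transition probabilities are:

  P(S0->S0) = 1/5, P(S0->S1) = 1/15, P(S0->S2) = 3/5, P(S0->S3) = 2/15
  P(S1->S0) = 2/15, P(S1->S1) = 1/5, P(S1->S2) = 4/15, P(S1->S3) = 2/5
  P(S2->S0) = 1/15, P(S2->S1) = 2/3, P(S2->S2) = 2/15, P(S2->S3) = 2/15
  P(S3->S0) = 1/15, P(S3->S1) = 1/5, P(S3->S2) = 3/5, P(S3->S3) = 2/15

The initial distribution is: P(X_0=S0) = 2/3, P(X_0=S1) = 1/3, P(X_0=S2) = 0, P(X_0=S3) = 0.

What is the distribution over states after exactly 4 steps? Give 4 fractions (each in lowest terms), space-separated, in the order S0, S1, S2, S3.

Propagating the distribution step by step (d_{t+1} = d_t * P):
d_0 = (S0=2/3, S1=1/3, S2=0, S3=0)
  d_1[S0] = 2/3*1/5 + 1/3*2/15 + 0*1/15 + 0*1/15 = 8/45
  d_1[S1] = 2/3*1/15 + 1/3*1/5 + 0*2/3 + 0*1/5 = 1/9
  d_1[S2] = 2/3*3/5 + 1/3*4/15 + 0*2/15 + 0*3/5 = 22/45
  d_1[S3] = 2/3*2/15 + 1/3*2/5 + 0*2/15 + 0*2/15 = 2/9
d_1 = (S0=8/45, S1=1/9, S2=22/45, S3=2/9)
  d_2[S0] = 8/45*1/5 + 1/9*2/15 + 22/45*1/15 + 2/9*1/15 = 22/225
  d_2[S1] = 8/45*1/15 + 1/9*1/5 + 22/45*2/3 + 2/9*1/5 = 91/225
  d_2[S2] = 8/45*3/5 + 1/9*4/15 + 22/45*2/15 + 2/9*3/5 = 226/675
  d_2[S3] = 8/45*2/15 + 1/9*2/5 + 22/45*2/15 + 2/9*2/15 = 22/135
d_2 = (S0=22/225, S1=91/225, S2=226/675, S3=22/135)
  d_3[S0] = 22/225*1/5 + 91/225*2/15 + 226/675*1/15 + 22/135*1/15 = 8/75
  d_3[S1] = 22/225*1/15 + 91/225*1/5 + 226/675*2/3 + 22/135*1/5 = 139/405
  d_3[S2] = 22/225*3/5 + 91/225*4/15 + 226/675*2/15 + 22/135*3/5 = 3128/10125
  d_3[S3] = 22/225*2/15 + 91/225*2/5 + 226/675*2/15 + 22/135*2/15 = 814/3375
d_3 = (S0=8/75, S1=139/405, S2=3128/10125, S3=814/3375)
  d_4[S0] = 8/75*1/5 + 139/405*2/15 + 3128/10125*1/15 + 814/3375*1/15 = 3152/30375
  d_4[S1] = 8/75*1/15 + 139/405*1/5 + 3128/10125*2/3 + 814/3375*1/5 = 50111/151875
  d_4[S2] = 8/75*3/5 + 139/405*4/15 + 3128/10125*2/15 + 814/3375*3/5 = 51854/151875
  d_4[S3] = 8/75*2/15 + 139/405*2/5 + 3128/10125*2/15 + 814/3375*2/15 = 1366/6075
d_4 = (S0=3152/30375, S1=50111/151875, S2=51854/151875, S3=1366/6075)

Answer: 3152/30375 50111/151875 51854/151875 1366/6075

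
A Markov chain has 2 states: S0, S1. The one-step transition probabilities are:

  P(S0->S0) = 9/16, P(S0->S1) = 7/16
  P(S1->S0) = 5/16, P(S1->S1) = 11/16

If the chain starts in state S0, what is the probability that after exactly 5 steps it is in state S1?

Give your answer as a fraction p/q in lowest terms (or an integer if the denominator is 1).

Computing P^5 by repeated multiplication:
P^1 =
  S0: [9/16, 7/16]
  S1: [5/16, 11/16]
P^2 =
  S0: [29/64, 35/64]
  S1: [25/64, 39/64]
P^3 =
  S0: [109/256, 147/256]
  S1: [105/256, 151/256]
P^4 =
  S0: [429/1024, 595/1024]
  S1: [425/1024, 599/1024]
P^5 =
  S0: [1709/4096, 2387/4096]
  S1: [1705/4096, 2391/4096]

(P^5)[S0 -> S1] = 2387/4096

Answer: 2387/4096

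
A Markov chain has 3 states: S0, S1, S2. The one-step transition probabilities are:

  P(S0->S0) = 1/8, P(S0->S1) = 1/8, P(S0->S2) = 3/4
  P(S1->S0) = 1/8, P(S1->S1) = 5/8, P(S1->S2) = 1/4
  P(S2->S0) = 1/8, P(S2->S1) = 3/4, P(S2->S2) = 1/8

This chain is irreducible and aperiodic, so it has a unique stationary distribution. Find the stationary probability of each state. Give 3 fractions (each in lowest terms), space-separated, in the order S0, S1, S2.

The stationary distribution satisfies pi = pi * P, i.e.:
  pi_S0 = 1/8*pi_S0 + 1/8*pi_S1 + 1/8*pi_S2
  pi_S1 = 1/8*pi_S0 + 5/8*pi_S1 + 3/4*pi_S2
  pi_S2 = 3/4*pi_S0 + 1/4*pi_S1 + 1/8*pi_S2
with normalization: pi_S0 + pi_S1 + pi_S2 = 1.

Using the first 2 balance equations plus normalization, the linear system A*pi = b is:
  [-7/8, 1/8, 1/8] . pi = 0
  [1/8, -3/8, 3/4] . pi = 0
  [1, 1, 1] . pi = 1

Solving yields:
  pi_S0 = 1/8
  pi_S1 = 43/72
  pi_S2 = 5/18

Verification (pi * P):
  1/8*1/8 + 43/72*1/8 + 5/18*1/8 = 1/8 = pi_S0  (ok)
  1/8*1/8 + 43/72*5/8 + 5/18*3/4 = 43/72 = pi_S1  (ok)
  1/8*3/4 + 43/72*1/4 + 5/18*1/8 = 5/18 = pi_S2  (ok)

Answer: 1/8 43/72 5/18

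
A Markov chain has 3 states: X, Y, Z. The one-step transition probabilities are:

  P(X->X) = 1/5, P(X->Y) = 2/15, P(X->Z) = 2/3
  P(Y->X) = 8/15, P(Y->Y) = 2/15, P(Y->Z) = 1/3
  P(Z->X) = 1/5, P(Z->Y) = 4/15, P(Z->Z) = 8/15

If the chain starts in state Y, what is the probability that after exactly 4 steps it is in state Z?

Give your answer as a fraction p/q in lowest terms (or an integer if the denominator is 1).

Computing P^4 by repeated multiplication:
P^1 =
  X: [1/5, 2/15, 2/3]
  Y: [8/15, 2/15, 1/3]
  Z: [1/5, 4/15, 8/15]
P^2 =
  X: [11/45, 2/9, 8/15]
  Y: [11/45, 8/45, 26/45]
  Z: [13/45, 46/225, 38/75]
P^3 =
  X: [37/135, 46/225, 352/675]
  Y: [7/27, 142/675, 358/675]
  Z: [181/675, 226/1125, 1792/3375]
P^4 =
  X: [181/675, 2054/10125, 5356/10125]
  Y: [547/2025, 2066/10125, 5324/10125]
  Z: [901/3375, 10334/50625, 26776/50625]

(P^4)[Y -> Z] = 5324/10125

Answer: 5324/10125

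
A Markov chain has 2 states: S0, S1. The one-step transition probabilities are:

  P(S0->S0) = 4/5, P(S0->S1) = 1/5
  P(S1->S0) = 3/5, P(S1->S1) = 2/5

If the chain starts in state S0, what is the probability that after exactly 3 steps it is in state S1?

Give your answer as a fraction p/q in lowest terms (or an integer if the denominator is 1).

Answer: 31/125

Derivation:
Computing P^3 by repeated multiplication:
P^1 =
  S0: [4/5, 1/5]
  S1: [3/5, 2/5]
P^2 =
  S0: [19/25, 6/25]
  S1: [18/25, 7/25]
P^3 =
  S0: [94/125, 31/125]
  S1: [93/125, 32/125]

(P^3)[S0 -> S1] = 31/125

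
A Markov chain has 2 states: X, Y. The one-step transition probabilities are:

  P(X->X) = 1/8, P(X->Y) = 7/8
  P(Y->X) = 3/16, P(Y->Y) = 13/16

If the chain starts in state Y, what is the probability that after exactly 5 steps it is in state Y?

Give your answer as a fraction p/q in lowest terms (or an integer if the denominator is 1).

Answer: 863533/1048576

Derivation:
Computing P^5 by repeated multiplication:
P^1 =
  X: [1/8, 7/8]
  Y: [3/16, 13/16]
P^2 =
  X: [23/128, 105/128]
  Y: [45/256, 211/256]
P^3 =
  X: [361/2048, 1687/2048]
  Y: [723/4096, 3373/4096]
P^4 =
  X: [5783/32768, 26985/32768]
  Y: [11565/65536, 53971/65536]
P^5 =
  X: [92521/524288, 431767/524288]
  Y: [185043/1048576, 863533/1048576]

(P^5)[Y -> Y] = 863533/1048576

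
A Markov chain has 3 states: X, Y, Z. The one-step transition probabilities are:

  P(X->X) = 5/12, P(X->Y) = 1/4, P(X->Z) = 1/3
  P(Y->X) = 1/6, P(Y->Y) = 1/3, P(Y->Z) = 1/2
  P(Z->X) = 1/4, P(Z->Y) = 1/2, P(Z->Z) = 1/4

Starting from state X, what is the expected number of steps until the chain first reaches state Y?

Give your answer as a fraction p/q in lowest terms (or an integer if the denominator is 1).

Answer: 52/17

Derivation:
Let h_i = expected steps to first reach Y from state i.
Boundary: h_Y = 0.
First-step equations for the other states:
  h_X = 1 + 5/12*h_X + 1/4*h_Y + 1/3*h_Z
  h_Z = 1 + 1/4*h_X + 1/2*h_Y + 1/4*h_Z

Substituting h_Y = 0 and rearranging gives the linear system (I - Q) h = 1:
  [7/12, -1/3] . (h_X, h_Z) = 1
  [-1/4, 3/4] . (h_X, h_Z) = 1

Solving yields:
  h_X = 52/17
  h_Z = 40/17

Starting state is X, so the expected hitting time is h_X = 52/17.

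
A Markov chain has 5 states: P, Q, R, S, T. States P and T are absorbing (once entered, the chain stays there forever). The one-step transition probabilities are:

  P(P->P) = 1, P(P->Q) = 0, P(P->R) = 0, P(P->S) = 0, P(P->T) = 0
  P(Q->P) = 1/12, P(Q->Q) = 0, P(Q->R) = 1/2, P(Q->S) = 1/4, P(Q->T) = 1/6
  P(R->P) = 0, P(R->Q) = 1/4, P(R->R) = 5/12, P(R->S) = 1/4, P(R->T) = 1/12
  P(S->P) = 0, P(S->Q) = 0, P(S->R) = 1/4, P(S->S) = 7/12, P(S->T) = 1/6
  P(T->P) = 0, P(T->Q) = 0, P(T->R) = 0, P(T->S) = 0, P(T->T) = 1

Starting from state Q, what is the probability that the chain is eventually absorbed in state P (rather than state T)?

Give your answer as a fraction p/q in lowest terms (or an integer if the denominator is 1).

Let a_i = P(absorbed in P | start in state i).
Boundary conditions: a_P = 1, a_T = 0.
For each transient state i, a_i = sum_j P(i->j) * a_j:
  a_Q = 1/12*a_P + 0*a_Q + 1/2*a_R + 1/4*a_S + 1/6*a_T
  a_R = 0*a_P + 1/4*a_Q + 5/12*a_R + 1/4*a_S + 1/12*a_T
  a_S = 0*a_P + 0*a_Q + 1/4*a_R + 7/12*a_S + 1/6*a_T

Substituting a_P = 1 and a_T = 0, rearrange to (I - Q) a = r where r[i] = P(i -> P):
  [1, -1/2, -1/4] . (a_Q, a_R, a_S) = 1/12
  [-1/4, 7/12, -1/4] . (a_Q, a_R, a_S) = 0
  [0, -1/4, 5/12] . (a_Q, a_R, a_S) = 0

Solving yields:
  a_Q = 2/15
  a_R = 1/13
  a_S = 3/65

Starting state is Q, so the absorption probability is a_Q = 2/15.

Answer: 2/15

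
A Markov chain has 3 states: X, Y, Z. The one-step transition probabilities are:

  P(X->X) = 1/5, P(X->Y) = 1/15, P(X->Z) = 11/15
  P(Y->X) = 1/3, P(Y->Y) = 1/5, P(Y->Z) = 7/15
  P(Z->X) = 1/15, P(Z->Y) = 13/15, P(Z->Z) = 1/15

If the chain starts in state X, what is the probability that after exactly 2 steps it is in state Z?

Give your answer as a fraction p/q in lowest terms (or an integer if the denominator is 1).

Answer: 17/75

Derivation:
Computing P^2 by repeated multiplication:
P^1 =
  X: [1/5, 1/15, 11/15]
  Y: [1/3, 1/5, 7/15]
  Z: [1/15, 13/15, 1/15]
P^2 =
  X: [1/9, 149/225, 17/75]
  Y: [37/225, 7/15, 83/225]
  Z: [23/75, 53/225, 103/225]

(P^2)[X -> Z] = 17/75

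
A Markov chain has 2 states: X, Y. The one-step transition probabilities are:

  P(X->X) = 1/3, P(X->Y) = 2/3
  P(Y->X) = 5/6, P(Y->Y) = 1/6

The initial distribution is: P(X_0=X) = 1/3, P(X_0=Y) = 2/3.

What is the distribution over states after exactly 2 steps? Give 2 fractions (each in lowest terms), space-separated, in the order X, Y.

Propagating the distribution step by step (d_{t+1} = d_t * P):
d_0 = (X=1/3, Y=2/3)
  d_1[X] = 1/3*1/3 + 2/3*5/6 = 2/3
  d_1[Y] = 1/3*2/3 + 2/3*1/6 = 1/3
d_1 = (X=2/3, Y=1/3)
  d_2[X] = 2/3*1/3 + 1/3*5/6 = 1/2
  d_2[Y] = 2/3*2/3 + 1/3*1/6 = 1/2
d_2 = (X=1/2, Y=1/2)

Answer: 1/2 1/2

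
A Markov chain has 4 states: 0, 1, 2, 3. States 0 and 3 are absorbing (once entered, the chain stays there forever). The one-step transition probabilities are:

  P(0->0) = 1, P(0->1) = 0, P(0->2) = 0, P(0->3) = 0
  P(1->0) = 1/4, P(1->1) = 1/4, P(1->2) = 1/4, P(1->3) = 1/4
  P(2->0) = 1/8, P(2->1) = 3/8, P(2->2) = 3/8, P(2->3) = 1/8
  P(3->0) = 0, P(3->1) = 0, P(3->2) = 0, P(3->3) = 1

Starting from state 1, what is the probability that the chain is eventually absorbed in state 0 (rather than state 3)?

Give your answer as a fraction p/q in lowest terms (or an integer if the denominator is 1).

Let a_i = P(absorbed in 0 | start in state i).
Boundary conditions: a_0 = 1, a_3 = 0.
For each transient state i, a_i = sum_j P(i->j) * a_j:
  a_1 = 1/4*a_0 + 1/4*a_1 + 1/4*a_2 + 1/4*a_3
  a_2 = 1/8*a_0 + 3/8*a_1 + 3/8*a_2 + 1/8*a_3

Substituting a_0 = 1 and a_3 = 0, rearrange to (I - Q) a = r where r[i] = P(i -> 0):
  [3/4, -1/4] . (a_1, a_2) = 1/4
  [-3/8, 5/8] . (a_1, a_2) = 1/8

Solving yields:
  a_1 = 1/2
  a_2 = 1/2

Starting state is 1, so the absorption probability is a_1 = 1/2.

Answer: 1/2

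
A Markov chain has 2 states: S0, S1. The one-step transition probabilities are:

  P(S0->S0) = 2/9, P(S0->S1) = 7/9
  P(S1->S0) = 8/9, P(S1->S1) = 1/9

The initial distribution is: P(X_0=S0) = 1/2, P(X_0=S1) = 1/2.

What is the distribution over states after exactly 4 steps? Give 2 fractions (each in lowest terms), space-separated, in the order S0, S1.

Answer: 128/243 115/243

Derivation:
Propagating the distribution step by step (d_{t+1} = d_t * P):
d_0 = (S0=1/2, S1=1/2)
  d_1[S0] = 1/2*2/9 + 1/2*8/9 = 5/9
  d_1[S1] = 1/2*7/9 + 1/2*1/9 = 4/9
d_1 = (S0=5/9, S1=4/9)
  d_2[S0] = 5/9*2/9 + 4/9*8/9 = 14/27
  d_2[S1] = 5/9*7/9 + 4/9*1/9 = 13/27
d_2 = (S0=14/27, S1=13/27)
  d_3[S0] = 14/27*2/9 + 13/27*8/9 = 44/81
  d_3[S1] = 14/27*7/9 + 13/27*1/9 = 37/81
d_3 = (S0=44/81, S1=37/81)
  d_4[S0] = 44/81*2/9 + 37/81*8/9 = 128/243
  d_4[S1] = 44/81*7/9 + 37/81*1/9 = 115/243
d_4 = (S0=128/243, S1=115/243)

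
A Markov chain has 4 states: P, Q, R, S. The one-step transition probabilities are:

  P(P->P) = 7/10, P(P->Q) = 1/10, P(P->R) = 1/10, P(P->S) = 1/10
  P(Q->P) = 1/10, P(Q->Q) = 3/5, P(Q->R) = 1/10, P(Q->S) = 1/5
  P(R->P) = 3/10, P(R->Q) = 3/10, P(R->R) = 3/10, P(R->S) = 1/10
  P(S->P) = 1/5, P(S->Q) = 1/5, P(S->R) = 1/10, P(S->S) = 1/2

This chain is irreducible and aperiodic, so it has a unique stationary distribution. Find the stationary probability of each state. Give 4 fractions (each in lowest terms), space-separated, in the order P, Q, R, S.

The stationary distribution satisfies pi = pi * P, i.e.:
  pi_P = 7/10*pi_P + 1/10*pi_Q + 3/10*pi_R + 1/5*pi_S
  pi_Q = 1/10*pi_P + 3/5*pi_Q + 3/10*pi_R + 1/5*pi_S
  pi_R = 1/10*pi_P + 1/10*pi_Q + 3/10*pi_R + 1/10*pi_S
  pi_S = 1/10*pi_P + 1/5*pi_Q + 1/10*pi_R + 1/2*pi_S
with normalization: pi_P + pi_Q + pi_R + pi_S = 1.

Using the first 3 balance equations plus normalization, the linear system A*pi = b is:
  [-3/10, 1/10, 3/10, 1/5] . pi = 0
  [1/10, -2/5, 3/10, 1/5] . pi = 0
  [1/10, 1/10, -7/10, 1/10] . pi = 0
  [1, 1, 1, 1] . pi = 1

Solving yields:
  pi_P = 85/232
  pi_Q = 17/58
  pi_R = 1/8
  pi_S = 25/116

Verification (pi * P):
  85/232*7/10 + 17/58*1/10 + 1/8*3/10 + 25/116*1/5 = 85/232 = pi_P  (ok)
  85/232*1/10 + 17/58*3/5 + 1/8*3/10 + 25/116*1/5 = 17/58 = pi_Q  (ok)
  85/232*1/10 + 17/58*1/10 + 1/8*3/10 + 25/116*1/10 = 1/8 = pi_R  (ok)
  85/232*1/10 + 17/58*1/5 + 1/8*1/10 + 25/116*1/2 = 25/116 = pi_S  (ok)

Answer: 85/232 17/58 1/8 25/116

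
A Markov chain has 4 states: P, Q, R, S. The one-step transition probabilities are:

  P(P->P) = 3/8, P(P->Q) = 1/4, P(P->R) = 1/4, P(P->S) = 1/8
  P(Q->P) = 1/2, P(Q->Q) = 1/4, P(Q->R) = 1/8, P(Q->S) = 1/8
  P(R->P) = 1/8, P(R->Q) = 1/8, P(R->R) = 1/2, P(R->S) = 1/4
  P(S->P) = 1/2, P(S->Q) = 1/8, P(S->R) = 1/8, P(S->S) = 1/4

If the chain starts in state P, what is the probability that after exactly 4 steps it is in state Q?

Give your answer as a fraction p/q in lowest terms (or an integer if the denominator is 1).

Computing P^4 by repeated multiplication:
P^1 =
  P: [3/8, 1/4, 1/4, 1/8]
  Q: [1/2, 1/4, 1/8, 1/8]
  R: [1/8, 1/8, 1/2, 1/4]
  S: [1/2, 1/8, 1/8, 1/4]
P^2 =
  P: [23/64, 13/64, 17/64, 11/64]
  Q: [25/64, 7/32, 15/64, 5/32]
  R: [19/64, 5/32, 21/64, 7/32]
  S: [25/64, 13/64, 15/64, 11/64]
P^3 =
  P: [91/256, 25/128, 69/256, 23/128]
  Q: [93/256, 103/512, 67/256, 89/512]
  R: [87/256, 93/512, 73/256, 99/512]
  S: [93/256, 51/256, 67/256, 45/256]
P^4 =
  P: [363/1024, 397/2048, 277/1024, 371/2048]
  Q: [365/1024, 801/4096, 275/1024, 735/4096]
  R: [359/1024, 779/4096, 281/1024, 757/4096]
  S: [365/1024, 25/128, 275/1024, 23/128]

(P^4)[P -> Q] = 397/2048

Answer: 397/2048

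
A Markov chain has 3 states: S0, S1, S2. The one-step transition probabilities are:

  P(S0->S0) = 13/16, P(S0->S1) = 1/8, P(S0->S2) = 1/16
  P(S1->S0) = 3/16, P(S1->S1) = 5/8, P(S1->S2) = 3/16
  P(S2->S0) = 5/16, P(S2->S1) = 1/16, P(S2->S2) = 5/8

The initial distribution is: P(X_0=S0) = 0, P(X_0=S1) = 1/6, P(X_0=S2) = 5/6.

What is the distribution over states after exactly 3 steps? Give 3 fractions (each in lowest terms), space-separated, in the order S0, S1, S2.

Propagating the distribution step by step (d_{t+1} = d_t * P):
d_0 = (S0=0, S1=1/6, S2=5/6)
  d_1[S0] = 0*13/16 + 1/6*3/16 + 5/6*5/16 = 7/24
  d_1[S1] = 0*1/8 + 1/6*5/8 + 5/6*1/16 = 5/32
  d_1[S2] = 0*1/16 + 1/6*3/16 + 5/6*5/8 = 53/96
d_1 = (S0=7/24, S1=5/32, S2=53/96)
  d_2[S0] = 7/24*13/16 + 5/32*3/16 + 53/96*5/16 = 337/768
  d_2[S1] = 7/24*1/8 + 5/32*5/8 + 53/96*1/16 = 259/1536
  d_2[S2] = 7/24*1/16 + 5/32*3/16 + 53/96*5/8 = 201/512
d_2 = (S0=337/768, S1=259/1536, S2=201/512)
  d_3[S0] = 337/768*13/16 + 259/1536*3/16 + 201/512*5/16 = 6277/12288
  d_3[S1] = 337/768*1/8 + 259/1536*5/8 + 201/512*1/16 = 4541/24576
  d_3[S2] = 337/768*1/16 + 259/1536*3/16 + 201/512*5/8 = 7481/24576
d_3 = (S0=6277/12288, S1=4541/24576, S2=7481/24576)

Answer: 6277/12288 4541/24576 7481/24576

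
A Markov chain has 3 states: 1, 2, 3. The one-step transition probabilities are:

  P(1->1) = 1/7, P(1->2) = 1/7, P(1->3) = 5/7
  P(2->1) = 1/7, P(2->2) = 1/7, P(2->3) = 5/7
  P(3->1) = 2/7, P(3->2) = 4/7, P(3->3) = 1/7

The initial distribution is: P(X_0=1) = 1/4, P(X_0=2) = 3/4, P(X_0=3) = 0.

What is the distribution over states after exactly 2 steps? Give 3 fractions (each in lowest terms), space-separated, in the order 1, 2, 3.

Answer: 12/49 22/49 15/49

Derivation:
Propagating the distribution step by step (d_{t+1} = d_t * P):
d_0 = (1=1/4, 2=3/4, 3=0)
  d_1[1] = 1/4*1/7 + 3/4*1/7 + 0*2/7 = 1/7
  d_1[2] = 1/4*1/7 + 3/4*1/7 + 0*4/7 = 1/7
  d_1[3] = 1/4*5/7 + 3/4*5/7 + 0*1/7 = 5/7
d_1 = (1=1/7, 2=1/7, 3=5/7)
  d_2[1] = 1/7*1/7 + 1/7*1/7 + 5/7*2/7 = 12/49
  d_2[2] = 1/7*1/7 + 1/7*1/7 + 5/7*4/7 = 22/49
  d_2[3] = 1/7*5/7 + 1/7*5/7 + 5/7*1/7 = 15/49
d_2 = (1=12/49, 2=22/49, 3=15/49)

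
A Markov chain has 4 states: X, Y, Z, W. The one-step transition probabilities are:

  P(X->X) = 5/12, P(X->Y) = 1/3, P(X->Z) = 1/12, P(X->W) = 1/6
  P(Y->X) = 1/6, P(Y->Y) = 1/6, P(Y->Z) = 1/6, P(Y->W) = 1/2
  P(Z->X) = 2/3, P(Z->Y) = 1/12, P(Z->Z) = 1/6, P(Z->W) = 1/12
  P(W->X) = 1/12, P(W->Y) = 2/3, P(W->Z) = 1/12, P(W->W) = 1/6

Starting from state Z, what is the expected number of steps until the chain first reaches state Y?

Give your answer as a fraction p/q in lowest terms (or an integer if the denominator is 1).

Answer: 43/12

Derivation:
Let h_i = expected steps to first reach Y from state i.
Boundary: h_Y = 0.
First-step equations for the other states:
  h_X = 1 + 5/12*h_X + 1/3*h_Y + 1/12*h_Z + 1/6*h_W
  h_Z = 1 + 2/3*h_X + 1/12*h_Y + 1/6*h_Z + 1/12*h_W
  h_W = 1 + 1/12*h_X + 2/3*h_Y + 1/12*h_Z + 1/6*h_W

Substituting h_Y = 0 and rearranging gives the linear system (I - Q) h = 1:
  [7/12, -1/12, -1/6] . (h_X, h_Z, h_W) = 1
  [-2/3, 5/6, -1/12] . (h_X, h_Z, h_W) = 1
  [-1/12, -1/12, 5/6] . (h_X, h_Z, h_W) = 1

Solving yields:
  h_X = 11/4
  h_Z = 43/12
  h_W = 11/6

Starting state is Z, so the expected hitting time is h_Z = 43/12.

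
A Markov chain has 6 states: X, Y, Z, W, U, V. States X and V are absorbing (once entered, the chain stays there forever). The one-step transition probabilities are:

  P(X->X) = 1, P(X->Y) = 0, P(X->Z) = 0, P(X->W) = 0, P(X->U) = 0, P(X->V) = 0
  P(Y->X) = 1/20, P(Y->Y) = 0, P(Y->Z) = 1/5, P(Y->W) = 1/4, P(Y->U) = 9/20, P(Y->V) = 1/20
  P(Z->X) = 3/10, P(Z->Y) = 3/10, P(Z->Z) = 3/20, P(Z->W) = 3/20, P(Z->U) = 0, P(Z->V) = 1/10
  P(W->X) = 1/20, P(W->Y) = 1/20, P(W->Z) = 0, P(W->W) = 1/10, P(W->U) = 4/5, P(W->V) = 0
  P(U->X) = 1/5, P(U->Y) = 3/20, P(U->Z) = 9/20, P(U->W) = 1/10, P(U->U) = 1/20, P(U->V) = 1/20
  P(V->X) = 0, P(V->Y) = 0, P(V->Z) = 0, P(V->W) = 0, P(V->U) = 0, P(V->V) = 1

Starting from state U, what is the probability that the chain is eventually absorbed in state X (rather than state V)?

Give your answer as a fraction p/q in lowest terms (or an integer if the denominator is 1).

Answer: 23281/30471

Derivation:
Let a_i = P(absorbed in X | start in state i).
Boundary conditions: a_X = 1, a_V = 0.
For each transient state i, a_i = sum_j P(i->j) * a_j:
  a_Y = 1/20*a_X + 0*a_Y + 1/5*a_Z + 1/4*a_W + 9/20*a_U + 1/20*a_V
  a_Z = 3/10*a_X + 3/10*a_Y + 3/20*a_Z + 3/20*a_W + 0*a_U + 1/10*a_V
  a_W = 1/20*a_X + 1/20*a_Y + 0*a_Z + 1/10*a_W + 4/5*a_U + 0*a_V
  a_U = 1/5*a_X + 3/20*a_Y + 9/20*a_Z + 1/10*a_W + 1/20*a_U + 1/20*a_V

Substituting a_X = 1 and a_V = 0, rearrange to (I - Q) a = r where r[i] = P(i -> X):
  [1, -1/5, -1/4, -9/20] . (a_Y, a_Z, a_W, a_U) = 1/20
  [-3/10, 17/20, -3/20, 0] . (a_Y, a_Z, a_W, a_U) = 3/10
  [-1/20, 0, 9/10, -4/5] . (a_Y, a_Z, a_W, a_U) = 1/20
  [-3/20, -9/20, -1/10, 19/20] . (a_Y, a_Z, a_W, a_U) = 1/5

Solving yields:
  a_Y = 22481/30471
  a_Z = 7620/10157
  a_W = 23636/30471
  a_U = 23281/30471

Starting state is U, so the absorption probability is a_U = 23281/30471.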